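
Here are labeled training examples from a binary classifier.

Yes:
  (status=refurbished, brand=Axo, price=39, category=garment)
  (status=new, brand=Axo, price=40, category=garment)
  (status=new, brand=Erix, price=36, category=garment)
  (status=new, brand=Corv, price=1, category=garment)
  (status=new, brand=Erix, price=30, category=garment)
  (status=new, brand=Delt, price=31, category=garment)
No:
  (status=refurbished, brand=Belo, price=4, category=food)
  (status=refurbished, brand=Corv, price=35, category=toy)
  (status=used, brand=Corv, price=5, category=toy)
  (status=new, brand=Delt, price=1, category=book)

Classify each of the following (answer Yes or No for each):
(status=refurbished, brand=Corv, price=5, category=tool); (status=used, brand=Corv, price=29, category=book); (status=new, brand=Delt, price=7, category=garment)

All 'Yes' examples share one property — category is garment — and every 'No' example lacks it.
(status=refurbished, brand=Corv, price=5, category=tool): category is tool — fails the rule, so No. (status=used, brand=Corv, price=29, category=book): category is book — fails the rule, so No. (status=new, brand=Delt, price=7, category=garment): category is garment — qualifies, so Yes.

No, No, Yes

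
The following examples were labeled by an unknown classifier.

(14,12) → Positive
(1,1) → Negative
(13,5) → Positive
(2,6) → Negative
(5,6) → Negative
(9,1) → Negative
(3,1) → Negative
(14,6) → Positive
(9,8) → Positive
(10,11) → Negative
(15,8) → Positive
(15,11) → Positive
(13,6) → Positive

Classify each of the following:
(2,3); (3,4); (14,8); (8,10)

The rule appears to be: first > second AND sum ≥ 11.
(2,3): 2 < 3, 2+3 = 5, does not satisfy this → Negative.
(3,4): 3 < 4, 3+4 = 7, does not satisfy this → Negative.
(14,8): 14 > 8, 14+8 = 22, qualifies → Positive.
(8,10): 8 < 10, 8+10 = 18, does not satisfy this → Negative.

Negative, Negative, Positive, Negative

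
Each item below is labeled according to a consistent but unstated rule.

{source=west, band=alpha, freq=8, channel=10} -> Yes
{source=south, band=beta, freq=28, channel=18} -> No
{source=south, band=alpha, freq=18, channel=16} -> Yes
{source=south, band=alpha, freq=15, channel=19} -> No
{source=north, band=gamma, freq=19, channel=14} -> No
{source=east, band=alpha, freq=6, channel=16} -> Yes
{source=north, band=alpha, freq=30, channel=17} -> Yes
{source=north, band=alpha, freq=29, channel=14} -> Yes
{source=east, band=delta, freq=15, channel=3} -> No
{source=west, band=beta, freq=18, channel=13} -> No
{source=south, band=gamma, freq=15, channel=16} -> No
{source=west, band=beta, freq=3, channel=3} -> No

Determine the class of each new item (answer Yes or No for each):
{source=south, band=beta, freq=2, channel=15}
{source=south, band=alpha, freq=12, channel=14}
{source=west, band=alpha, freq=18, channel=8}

'Yes' ⟺ band is alpha AND channel ≤ 17.
{source=south, band=beta, freq=2, channel=15} → band is beta, channel = 15 → No. {source=south, band=alpha, freq=12, channel=14} → band is alpha, channel = 14 → Yes. {source=west, band=alpha, freq=18, channel=8} → band is alpha, channel = 8 → Yes.

No, Yes, Yes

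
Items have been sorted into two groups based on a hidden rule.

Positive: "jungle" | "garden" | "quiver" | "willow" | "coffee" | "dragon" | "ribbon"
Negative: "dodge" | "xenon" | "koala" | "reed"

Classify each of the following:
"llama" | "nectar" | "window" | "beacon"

The pattern is that an item is 'Positive' exactly when: length 6.
Negative: "llama", since length 5. Positive: "nectar", since length 6. Positive: "window", since length 6. Positive: "beacon", since length 6.

Negative, Positive, Positive, Positive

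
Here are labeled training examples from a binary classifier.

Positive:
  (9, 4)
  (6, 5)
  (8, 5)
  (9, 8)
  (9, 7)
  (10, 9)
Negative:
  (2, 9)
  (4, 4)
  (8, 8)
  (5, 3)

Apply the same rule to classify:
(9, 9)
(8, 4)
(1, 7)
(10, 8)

The classifier is using: first > second AND sum ≥ 11.
(9, 9): 9 = 9, 9+9 = 18, does not pass → Negative.
(8, 4): 8 > 4, 8+4 = 12, meets the rule → Positive.
(1, 7): 1 < 7, 1+7 = 8, does not pass → Negative.
(10, 8): 10 > 8, 10+8 = 18, meets the rule → Positive.

Negative, Positive, Negative, Positive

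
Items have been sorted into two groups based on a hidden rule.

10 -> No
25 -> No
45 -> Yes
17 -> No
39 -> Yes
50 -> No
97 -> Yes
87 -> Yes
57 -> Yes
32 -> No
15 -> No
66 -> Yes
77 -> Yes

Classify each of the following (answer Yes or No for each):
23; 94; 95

No, Yes, Yes

All 'Yes' examples share one property — digit sum ≥ 9 — and every 'No' example lacks it.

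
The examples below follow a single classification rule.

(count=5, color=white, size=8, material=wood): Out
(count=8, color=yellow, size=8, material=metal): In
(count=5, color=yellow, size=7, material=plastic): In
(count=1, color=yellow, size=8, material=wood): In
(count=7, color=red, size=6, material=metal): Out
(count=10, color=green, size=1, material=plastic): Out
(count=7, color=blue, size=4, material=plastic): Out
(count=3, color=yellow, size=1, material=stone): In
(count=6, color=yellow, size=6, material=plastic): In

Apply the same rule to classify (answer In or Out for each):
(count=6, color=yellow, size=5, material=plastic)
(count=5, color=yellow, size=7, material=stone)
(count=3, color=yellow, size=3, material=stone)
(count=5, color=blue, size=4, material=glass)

In, In, In, Out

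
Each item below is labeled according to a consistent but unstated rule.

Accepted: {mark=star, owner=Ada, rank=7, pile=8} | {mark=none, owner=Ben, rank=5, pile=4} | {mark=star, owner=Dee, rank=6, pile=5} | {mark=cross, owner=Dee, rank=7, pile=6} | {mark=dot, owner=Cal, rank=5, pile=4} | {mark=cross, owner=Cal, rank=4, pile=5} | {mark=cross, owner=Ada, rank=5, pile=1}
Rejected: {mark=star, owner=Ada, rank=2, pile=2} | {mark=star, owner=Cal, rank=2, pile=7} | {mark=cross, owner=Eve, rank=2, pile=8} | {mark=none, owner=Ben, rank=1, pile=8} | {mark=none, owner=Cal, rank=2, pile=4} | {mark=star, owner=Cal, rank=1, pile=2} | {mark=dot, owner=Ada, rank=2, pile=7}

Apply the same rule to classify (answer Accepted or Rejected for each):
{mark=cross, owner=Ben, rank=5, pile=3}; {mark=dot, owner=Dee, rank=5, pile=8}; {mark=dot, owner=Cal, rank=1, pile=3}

Every 'Accepted' example satisfies: rank ≥ 4. None of the 'Rejected' examples do.

Accepted, Accepted, Rejected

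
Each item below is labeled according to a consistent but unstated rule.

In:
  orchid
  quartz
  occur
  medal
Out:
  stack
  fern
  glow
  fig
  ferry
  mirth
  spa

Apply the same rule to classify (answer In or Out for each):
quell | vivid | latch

In, In, Out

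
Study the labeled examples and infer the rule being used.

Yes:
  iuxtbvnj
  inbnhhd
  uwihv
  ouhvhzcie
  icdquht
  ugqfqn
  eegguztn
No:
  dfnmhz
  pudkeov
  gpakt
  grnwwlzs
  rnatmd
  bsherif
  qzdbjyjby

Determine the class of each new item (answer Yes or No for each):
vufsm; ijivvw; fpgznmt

One predicate separates the groups cleanly: starts with a vowel.
vufsm: starts with 'v' — doesn't match, so No.
ijivvw: starts with 'i' — qualifies, so Yes.
fpgznmt: starts with 'f' — doesn't match, so No.

No, Yes, No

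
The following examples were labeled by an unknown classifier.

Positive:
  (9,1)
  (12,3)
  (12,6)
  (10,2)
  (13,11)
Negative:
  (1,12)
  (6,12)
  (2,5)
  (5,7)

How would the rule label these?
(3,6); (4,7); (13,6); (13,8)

The distinguishing property — first > second — holds for all the 'Positive' cases and none of the 'Negative' cases.

Negative, Negative, Positive, Positive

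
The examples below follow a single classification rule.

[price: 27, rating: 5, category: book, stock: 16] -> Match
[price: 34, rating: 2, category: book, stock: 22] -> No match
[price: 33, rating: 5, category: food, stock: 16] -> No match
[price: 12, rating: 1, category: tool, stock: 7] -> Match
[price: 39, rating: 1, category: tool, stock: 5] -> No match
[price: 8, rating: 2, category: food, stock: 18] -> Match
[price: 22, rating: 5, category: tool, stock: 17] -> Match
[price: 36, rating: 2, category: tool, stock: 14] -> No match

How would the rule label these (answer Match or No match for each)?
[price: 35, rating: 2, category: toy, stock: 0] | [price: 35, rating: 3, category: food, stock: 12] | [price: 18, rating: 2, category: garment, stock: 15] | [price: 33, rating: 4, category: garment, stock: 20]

The rule appears to be: price ≤ 27.
[price: 35, rating: 2, category: toy, stock: 0]: price = 35 — doesn't match, so No match. [price: 35, rating: 3, category: food, stock: 12]: price = 35 — doesn't match, so No match. [price: 18, rating: 2, category: garment, stock: 15]: price = 18 — meets the rule, so Match. [price: 33, rating: 4, category: garment, stock: 20]: price = 33 — doesn't match, so No match.

No match, No match, Match, No match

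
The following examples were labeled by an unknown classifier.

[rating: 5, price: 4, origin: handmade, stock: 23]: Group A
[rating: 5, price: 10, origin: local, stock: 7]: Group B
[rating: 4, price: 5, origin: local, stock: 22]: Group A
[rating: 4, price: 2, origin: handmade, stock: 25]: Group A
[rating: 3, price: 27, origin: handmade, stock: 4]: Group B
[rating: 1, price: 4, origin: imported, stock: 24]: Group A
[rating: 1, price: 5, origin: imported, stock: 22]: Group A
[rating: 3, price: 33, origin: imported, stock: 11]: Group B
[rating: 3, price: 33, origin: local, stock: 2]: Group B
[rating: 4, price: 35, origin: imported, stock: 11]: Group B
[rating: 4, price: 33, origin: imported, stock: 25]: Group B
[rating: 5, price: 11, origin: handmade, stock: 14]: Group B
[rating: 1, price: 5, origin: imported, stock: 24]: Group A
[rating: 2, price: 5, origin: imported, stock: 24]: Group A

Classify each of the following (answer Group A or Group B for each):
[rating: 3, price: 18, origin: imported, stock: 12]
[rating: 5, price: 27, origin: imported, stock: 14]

Group B, Group B

The pattern is that an item is 'Group A' exactly when: price ≤ 5.
[rating: 3, price: 18, origin: imported, stock: 12]: price = 18, fails the rule → Group B. [rating: 5, price: 27, origin: imported, stock: 14]: price = 27, fails the rule → Group B.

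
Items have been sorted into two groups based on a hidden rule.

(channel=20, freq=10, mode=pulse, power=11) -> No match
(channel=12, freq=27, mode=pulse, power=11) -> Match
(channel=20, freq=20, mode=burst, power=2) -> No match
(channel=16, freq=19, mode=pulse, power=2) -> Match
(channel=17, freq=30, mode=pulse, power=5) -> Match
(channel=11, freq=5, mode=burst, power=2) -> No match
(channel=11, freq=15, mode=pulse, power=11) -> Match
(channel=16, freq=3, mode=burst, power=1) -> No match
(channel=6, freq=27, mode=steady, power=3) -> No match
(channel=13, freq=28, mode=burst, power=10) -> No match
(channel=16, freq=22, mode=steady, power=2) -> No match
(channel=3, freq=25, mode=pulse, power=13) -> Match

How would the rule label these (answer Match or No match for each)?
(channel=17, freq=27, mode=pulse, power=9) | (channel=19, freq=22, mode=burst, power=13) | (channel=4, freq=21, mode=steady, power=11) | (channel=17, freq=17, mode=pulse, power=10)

The pattern is that an item is 'Match' exactly when: mode is pulse AND freq ≥ 15.
(channel=17, freq=27, mode=pulse, power=9): mode is pulse, freq = 27 — satisfies this, so Match.
(channel=19, freq=22, mode=burst, power=13): mode is burst, freq = 22 — fails the rule, so No match.
(channel=4, freq=21, mode=steady, power=11): mode is steady, freq = 21 — fails the rule, so No match.
(channel=17, freq=17, mode=pulse, power=10): mode is pulse, freq = 17 — satisfies this, so Match.

Match, No match, No match, Match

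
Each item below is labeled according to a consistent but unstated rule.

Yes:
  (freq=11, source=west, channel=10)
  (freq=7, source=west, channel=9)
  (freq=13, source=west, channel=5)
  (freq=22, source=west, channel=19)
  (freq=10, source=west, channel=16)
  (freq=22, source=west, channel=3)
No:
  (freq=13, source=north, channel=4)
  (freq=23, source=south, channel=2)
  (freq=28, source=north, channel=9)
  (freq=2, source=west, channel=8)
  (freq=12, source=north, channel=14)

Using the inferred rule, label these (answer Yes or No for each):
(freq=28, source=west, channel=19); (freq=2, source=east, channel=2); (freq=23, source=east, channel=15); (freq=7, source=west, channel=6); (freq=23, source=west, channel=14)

Yes, No, No, Yes, Yes

All 'Yes' examples share one property — source is west AND freq ≥ 7 — and every 'No' example lacks it.
(freq=28, source=west, channel=19): source is west, freq = 28, has this property → Yes.
(freq=2, source=east, channel=2): source is east, freq = 2, lacks this property → No.
(freq=23, source=east, channel=15): source is east, freq = 23, lacks this property → No.
(freq=7, source=west, channel=6): source is west, freq = 7, has this property → Yes.
(freq=23, source=west, channel=14): source is west, freq = 23, has this property → Yes.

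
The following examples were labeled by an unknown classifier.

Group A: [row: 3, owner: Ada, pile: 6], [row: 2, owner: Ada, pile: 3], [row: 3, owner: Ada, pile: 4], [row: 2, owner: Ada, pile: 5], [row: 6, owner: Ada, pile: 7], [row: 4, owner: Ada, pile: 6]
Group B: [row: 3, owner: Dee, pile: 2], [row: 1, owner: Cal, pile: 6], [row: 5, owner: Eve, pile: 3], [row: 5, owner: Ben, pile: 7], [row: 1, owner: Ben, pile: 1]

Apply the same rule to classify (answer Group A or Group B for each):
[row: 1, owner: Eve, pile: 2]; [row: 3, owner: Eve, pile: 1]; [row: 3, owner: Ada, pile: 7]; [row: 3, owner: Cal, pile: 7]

The rule appears to be: owner is Ada.

Group B, Group B, Group A, Group B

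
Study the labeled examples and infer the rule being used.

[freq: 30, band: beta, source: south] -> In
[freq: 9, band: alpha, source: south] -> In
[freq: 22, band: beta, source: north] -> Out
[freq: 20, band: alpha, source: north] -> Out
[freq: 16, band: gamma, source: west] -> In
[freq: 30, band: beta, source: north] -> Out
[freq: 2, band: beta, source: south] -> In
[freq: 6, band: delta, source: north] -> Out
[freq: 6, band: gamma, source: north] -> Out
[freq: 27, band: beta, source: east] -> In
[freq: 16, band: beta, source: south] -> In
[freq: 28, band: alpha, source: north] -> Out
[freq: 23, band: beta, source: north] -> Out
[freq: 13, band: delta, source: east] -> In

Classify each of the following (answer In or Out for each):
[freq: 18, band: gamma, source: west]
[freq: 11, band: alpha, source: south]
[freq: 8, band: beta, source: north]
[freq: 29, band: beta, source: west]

The common property of the 'In' items is: source is not north. No 'Out' item has it.
[freq: 18, band: gamma, source: west]: In (source is west). [freq: 11, band: alpha, source: south]: In (source is south). [freq: 8, band: beta, source: north]: Out (source is north). [freq: 29, band: beta, source: west]: In (source is west).

In, In, Out, In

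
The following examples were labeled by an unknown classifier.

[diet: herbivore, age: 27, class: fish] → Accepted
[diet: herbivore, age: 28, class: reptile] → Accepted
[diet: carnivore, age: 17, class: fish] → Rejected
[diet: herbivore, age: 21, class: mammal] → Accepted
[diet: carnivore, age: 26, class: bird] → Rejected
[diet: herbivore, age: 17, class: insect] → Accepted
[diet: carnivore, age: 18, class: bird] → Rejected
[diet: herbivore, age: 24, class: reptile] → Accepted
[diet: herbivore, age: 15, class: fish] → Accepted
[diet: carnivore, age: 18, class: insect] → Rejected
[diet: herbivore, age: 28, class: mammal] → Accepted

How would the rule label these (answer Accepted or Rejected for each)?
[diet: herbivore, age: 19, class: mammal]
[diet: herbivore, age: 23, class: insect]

The distinguishing property — diet is herbivore — holds for all the 'Accepted' cases and none of the 'Rejected' cases.
Accepted: [diet: herbivore, age: 19, class: mammal], since diet is herbivore. Accepted: [diet: herbivore, age: 23, class: insect], since diet is herbivore.

Accepted, Accepted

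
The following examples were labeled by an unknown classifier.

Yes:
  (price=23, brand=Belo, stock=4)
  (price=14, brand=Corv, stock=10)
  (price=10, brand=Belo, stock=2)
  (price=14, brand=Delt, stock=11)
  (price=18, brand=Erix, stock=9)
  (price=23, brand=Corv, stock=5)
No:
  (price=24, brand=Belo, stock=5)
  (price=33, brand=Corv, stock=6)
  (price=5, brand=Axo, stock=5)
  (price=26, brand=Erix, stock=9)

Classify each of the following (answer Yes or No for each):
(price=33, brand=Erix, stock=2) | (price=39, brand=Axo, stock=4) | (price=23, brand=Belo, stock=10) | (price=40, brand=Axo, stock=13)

The pattern is that an item is 'Yes' exactly when: price ≥ 10 AND price ≤ 23.
(price=33, brand=Erix, stock=2): price = 33, fails this test → No.
(price=39, brand=Axo, stock=4): price = 39, fails this test → No.
(price=23, brand=Belo, stock=10): price = 23, qualifies → Yes.
(price=40, brand=Axo, stock=13): price = 40, fails this test → No.

No, No, Yes, No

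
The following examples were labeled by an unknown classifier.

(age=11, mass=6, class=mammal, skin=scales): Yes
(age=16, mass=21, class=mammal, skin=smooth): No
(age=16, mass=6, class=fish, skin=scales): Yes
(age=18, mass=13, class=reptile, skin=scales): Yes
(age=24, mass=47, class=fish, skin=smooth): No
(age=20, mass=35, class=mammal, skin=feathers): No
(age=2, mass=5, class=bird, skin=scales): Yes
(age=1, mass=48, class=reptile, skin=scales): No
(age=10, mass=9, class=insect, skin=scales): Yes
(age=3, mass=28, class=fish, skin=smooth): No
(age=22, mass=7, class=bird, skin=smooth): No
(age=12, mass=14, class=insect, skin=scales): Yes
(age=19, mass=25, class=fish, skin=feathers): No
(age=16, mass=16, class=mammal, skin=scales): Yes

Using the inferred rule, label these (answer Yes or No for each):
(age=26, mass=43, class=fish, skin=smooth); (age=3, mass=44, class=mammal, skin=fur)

No, No

The rule appears to be: skin is scales AND age ≥ 2.
(age=26, mass=43, class=fish, skin=smooth) — skin is smooth, age = 26, hence No.
(age=3, mass=44, class=mammal, skin=fur) — skin is fur, age = 3, hence No.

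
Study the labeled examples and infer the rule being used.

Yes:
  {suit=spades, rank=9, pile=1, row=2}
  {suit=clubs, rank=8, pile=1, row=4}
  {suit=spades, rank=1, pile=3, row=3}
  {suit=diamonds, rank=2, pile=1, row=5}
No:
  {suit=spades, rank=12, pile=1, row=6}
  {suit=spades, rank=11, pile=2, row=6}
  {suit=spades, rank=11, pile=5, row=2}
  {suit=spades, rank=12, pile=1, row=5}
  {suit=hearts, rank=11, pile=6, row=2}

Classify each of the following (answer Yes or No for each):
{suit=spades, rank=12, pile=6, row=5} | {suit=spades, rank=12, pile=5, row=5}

All 'Yes' examples share one property — rank ≤ 9 — and every 'No' example lacks it.
No: {suit=spades, rank=12, pile=6, row=5}, since rank = 12. No: {suit=spades, rank=12, pile=5, row=5}, since rank = 12.

No, No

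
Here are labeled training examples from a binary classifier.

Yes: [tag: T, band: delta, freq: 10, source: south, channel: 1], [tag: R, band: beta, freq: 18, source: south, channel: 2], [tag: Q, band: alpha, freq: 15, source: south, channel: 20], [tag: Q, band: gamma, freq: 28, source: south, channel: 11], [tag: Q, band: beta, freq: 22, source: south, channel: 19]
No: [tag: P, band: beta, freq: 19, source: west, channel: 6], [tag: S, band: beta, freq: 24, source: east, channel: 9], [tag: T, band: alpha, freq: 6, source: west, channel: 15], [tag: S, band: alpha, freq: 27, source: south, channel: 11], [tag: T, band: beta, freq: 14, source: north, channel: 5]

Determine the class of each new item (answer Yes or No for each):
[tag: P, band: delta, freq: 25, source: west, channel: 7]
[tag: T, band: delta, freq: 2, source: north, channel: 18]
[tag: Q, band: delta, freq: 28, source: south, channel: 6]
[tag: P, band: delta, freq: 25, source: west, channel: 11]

No, No, Yes, No

The simplest hypothesis consistent with all the labels is: tag is Q OR channel ≤ 2.
[tag: P, band: delta, freq: 25, source: west, channel: 7] — tag is P, channel = 7, hence No.
[tag: T, band: delta, freq: 2, source: north, channel: 18] — tag is T, channel = 18, hence No.
[tag: Q, band: delta, freq: 28, source: south, channel: 6] — tag is Q, channel = 6, hence Yes.
[tag: P, band: delta, freq: 25, source: west, channel: 11] — tag is P, channel = 11, hence No.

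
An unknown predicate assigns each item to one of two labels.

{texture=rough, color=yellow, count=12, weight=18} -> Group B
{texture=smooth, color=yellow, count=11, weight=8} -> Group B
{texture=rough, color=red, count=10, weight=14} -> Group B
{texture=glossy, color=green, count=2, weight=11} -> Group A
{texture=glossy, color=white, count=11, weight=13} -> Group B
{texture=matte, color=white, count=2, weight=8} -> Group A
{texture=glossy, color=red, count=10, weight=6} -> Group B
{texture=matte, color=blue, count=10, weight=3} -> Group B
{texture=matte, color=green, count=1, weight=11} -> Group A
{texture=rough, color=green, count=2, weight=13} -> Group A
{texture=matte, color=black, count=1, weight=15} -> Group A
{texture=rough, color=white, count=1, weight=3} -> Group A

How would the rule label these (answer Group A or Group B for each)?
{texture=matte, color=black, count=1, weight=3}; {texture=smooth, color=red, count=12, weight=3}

Group A, Group B

The distinguishing property — count ≤ 2 — holds for all the 'Group A' cases and none of the 'Group B' cases.
Group A: {texture=matte, color=black, count=1, weight=3}, since count = 1. Group B: {texture=smooth, color=red, count=12, weight=3}, since count = 12.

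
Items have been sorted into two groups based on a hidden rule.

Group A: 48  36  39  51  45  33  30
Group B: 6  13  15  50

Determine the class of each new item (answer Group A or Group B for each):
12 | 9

Group B, Group B

The rule appears to be: multiple of 3 AND at least 30.
12: Group B (12 = 3·4, 12 < 30). 9: Group B (9 = 3·3, 9 < 30).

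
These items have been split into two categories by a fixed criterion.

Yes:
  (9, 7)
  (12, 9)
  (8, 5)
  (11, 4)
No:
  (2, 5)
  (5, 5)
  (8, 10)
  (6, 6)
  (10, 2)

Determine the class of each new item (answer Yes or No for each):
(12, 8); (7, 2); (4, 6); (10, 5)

Yes, No, No, Yes

The rule appears to be: first > second AND sum ≥ 13.
(12, 8): 12 > 8, 12+8 = 20 — passes, so Yes. (7, 2): 7 > 2, 7+2 = 9 — fails the rule, so No. (4, 6): 4 < 6, 4+6 = 10 — fails the rule, so No. (10, 5): 10 > 5, 10+5 = 15 — passes, so Yes.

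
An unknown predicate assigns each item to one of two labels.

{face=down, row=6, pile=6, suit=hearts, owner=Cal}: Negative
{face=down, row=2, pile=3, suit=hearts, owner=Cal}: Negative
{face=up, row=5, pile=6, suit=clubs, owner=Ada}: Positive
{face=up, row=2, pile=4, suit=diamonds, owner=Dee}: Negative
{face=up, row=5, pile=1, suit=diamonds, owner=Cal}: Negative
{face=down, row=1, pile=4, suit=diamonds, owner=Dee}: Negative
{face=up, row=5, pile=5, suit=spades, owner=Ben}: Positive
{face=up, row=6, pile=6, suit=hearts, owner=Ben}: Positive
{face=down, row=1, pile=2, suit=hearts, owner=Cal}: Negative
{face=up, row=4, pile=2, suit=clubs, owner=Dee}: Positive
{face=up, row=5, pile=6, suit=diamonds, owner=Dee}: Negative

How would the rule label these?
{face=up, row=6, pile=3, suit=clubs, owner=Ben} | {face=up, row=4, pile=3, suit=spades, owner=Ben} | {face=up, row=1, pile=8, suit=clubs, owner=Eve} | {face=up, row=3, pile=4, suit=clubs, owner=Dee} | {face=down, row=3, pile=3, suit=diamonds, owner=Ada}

One predicate separates the groups cleanly: suit is clubs OR owner is Ben.

Positive, Positive, Positive, Positive, Negative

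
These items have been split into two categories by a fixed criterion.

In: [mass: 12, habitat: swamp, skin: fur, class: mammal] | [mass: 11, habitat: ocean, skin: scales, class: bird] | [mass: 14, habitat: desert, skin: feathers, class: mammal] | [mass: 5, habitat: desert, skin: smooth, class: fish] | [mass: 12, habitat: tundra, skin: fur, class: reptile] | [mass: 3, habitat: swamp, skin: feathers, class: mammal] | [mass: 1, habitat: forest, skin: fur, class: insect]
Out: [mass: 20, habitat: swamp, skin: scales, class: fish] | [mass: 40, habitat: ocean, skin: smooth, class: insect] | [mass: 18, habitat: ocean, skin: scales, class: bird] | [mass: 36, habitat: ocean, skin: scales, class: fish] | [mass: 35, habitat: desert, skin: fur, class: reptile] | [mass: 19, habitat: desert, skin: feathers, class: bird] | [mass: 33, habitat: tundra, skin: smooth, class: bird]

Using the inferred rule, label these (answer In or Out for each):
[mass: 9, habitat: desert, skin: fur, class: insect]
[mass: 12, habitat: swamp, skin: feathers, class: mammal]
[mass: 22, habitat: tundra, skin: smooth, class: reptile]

The classifier is using: mass ≤ 14.
[mass: 9, habitat: desert, skin: fur, class: insect]: mass = 9, matches → In.
[mass: 12, habitat: swamp, skin: feathers, class: mammal]: mass = 12, matches → In.
[mass: 22, habitat: tundra, skin: smooth, class: reptile]: mass = 22, lacks this property → Out.

In, In, Out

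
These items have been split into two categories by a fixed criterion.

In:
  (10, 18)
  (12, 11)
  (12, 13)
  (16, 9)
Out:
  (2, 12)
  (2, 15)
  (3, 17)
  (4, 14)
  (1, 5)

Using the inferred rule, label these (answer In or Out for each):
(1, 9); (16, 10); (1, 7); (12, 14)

Out, In, Out, In

'In' ⟺ sum ≥ 23.
Out: (1, 9), since 1+9 = 10. In: (16, 10), since 16+10 = 26. Out: (1, 7), since 1+7 = 8. In: (12, 14), since 12+14 = 26.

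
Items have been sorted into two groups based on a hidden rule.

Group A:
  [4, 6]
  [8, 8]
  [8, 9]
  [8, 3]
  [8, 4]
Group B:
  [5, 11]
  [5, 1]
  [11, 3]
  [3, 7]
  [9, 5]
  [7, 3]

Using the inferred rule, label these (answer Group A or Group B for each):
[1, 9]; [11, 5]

Group B, Group B

The rule appears to be: first is even.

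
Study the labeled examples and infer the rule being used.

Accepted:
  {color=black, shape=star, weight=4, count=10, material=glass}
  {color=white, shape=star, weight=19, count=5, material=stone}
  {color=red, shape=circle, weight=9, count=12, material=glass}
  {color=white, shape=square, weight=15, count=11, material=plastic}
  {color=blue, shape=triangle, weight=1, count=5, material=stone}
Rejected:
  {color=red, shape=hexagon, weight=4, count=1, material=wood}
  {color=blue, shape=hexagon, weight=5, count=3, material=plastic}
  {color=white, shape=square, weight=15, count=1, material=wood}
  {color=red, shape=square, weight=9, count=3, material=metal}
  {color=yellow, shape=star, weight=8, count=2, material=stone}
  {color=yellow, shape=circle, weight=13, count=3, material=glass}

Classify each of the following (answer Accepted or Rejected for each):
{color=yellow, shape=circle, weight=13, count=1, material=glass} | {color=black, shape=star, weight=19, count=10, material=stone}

Rejected, Accepted

The common property of the 'Accepted' items is: count ≥ 5. No 'Rejected' item has it.
{color=yellow, shape=circle, weight=13, count=1, material=glass}: count = 1 — doesn't qualify, so Rejected.
{color=black, shape=star, weight=19, count=10, material=stone}: count = 10 — meets the rule, so Accepted.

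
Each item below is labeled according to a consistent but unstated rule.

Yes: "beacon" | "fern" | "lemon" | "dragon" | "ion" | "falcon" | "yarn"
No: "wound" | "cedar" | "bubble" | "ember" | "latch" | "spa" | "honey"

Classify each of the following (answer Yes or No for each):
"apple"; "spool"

No, No

One predicate separates the groups cleanly: ends with 'n'.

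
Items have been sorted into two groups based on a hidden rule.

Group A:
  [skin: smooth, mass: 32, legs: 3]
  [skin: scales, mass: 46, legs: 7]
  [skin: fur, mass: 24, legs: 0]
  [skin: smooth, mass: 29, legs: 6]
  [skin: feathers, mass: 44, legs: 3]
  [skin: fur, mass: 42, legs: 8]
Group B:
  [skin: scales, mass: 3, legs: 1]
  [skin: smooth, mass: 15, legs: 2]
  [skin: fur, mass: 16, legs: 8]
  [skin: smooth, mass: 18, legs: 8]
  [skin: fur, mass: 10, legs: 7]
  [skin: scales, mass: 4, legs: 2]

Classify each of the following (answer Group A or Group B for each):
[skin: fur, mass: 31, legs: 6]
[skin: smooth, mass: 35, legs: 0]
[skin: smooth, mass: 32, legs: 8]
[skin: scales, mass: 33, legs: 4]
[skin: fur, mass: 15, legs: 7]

The pattern is that an item is 'Group A' exactly when: mass ≥ 24.

Group A, Group A, Group A, Group A, Group B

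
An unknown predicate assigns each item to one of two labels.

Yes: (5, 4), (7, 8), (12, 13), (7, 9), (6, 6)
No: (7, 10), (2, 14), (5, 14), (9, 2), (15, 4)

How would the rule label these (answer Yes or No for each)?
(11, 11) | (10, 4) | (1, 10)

Yes, No, No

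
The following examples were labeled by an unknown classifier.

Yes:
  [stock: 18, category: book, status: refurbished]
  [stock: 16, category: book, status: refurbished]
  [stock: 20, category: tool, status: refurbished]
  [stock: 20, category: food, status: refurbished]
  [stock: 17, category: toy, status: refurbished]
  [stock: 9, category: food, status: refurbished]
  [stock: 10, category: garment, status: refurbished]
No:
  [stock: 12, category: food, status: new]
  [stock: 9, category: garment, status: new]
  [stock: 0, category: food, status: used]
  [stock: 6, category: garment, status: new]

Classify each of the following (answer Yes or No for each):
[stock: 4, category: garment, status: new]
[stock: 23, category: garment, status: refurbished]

No, Yes

Every 'Yes' example satisfies: status is refurbished. None of the 'No' examples do.
[stock: 4, category: garment, status: new]: status is new — does not satisfy this, so No.
[stock: 23, category: garment, status: refurbished]: status is refurbished — passes, so Yes.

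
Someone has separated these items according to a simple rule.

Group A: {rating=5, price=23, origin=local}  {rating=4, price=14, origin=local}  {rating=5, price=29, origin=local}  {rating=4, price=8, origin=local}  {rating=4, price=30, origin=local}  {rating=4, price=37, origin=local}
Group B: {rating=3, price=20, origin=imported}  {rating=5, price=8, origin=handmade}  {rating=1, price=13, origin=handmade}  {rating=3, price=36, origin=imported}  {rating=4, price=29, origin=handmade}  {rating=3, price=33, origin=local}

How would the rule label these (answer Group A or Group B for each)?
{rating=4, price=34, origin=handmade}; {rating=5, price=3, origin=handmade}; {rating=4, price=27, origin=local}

'Group A' ⟺ origin is local AND rating ≥ 4.

Group B, Group B, Group A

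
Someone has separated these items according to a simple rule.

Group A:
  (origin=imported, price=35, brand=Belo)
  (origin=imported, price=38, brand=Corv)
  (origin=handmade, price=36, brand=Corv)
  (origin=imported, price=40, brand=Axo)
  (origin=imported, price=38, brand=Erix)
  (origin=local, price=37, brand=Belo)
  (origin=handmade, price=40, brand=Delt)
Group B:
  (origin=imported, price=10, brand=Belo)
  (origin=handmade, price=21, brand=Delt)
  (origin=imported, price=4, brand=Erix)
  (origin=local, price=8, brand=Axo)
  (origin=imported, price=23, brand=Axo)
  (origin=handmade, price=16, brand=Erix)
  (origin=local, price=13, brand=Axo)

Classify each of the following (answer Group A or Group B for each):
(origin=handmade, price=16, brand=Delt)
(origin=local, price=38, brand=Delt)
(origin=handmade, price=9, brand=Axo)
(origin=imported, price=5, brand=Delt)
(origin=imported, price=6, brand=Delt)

Rule: price ≥ 35. This holds for each 'Group A' example and fails for each 'Group B' one.
(origin=handmade, price=16, brand=Delt) — price = 16, hence Group B.
(origin=local, price=38, brand=Delt) — price = 38, hence Group A.
(origin=handmade, price=9, brand=Axo) — price = 9, hence Group B.
(origin=imported, price=5, brand=Delt) — price = 5, hence Group B.
(origin=imported, price=6, brand=Delt) — price = 6, hence Group B.

Group B, Group A, Group B, Group B, Group B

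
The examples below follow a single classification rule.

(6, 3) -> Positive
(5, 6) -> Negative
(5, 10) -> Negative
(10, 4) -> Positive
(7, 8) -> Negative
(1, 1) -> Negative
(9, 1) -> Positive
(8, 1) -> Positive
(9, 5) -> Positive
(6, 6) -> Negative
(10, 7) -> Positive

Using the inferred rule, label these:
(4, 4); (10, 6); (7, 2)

Negative, Positive, Positive

The classifier is using: first > second.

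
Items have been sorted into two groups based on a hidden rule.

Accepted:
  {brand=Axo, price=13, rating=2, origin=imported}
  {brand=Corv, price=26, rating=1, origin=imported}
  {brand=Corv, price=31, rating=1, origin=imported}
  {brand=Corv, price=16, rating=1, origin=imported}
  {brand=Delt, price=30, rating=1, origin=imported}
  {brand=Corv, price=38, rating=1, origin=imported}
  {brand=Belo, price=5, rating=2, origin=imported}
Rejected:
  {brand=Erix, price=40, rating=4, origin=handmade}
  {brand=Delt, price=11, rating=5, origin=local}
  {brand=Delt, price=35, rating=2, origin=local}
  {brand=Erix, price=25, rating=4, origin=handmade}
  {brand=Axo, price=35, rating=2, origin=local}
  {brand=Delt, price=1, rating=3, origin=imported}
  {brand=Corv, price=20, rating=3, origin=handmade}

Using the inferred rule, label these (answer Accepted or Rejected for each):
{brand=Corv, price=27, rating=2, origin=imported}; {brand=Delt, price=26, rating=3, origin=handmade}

Rule: origin is imported AND price ≥ 5. This holds for each 'Accepted' example and fails for each 'Rejected' one.
{brand=Corv, price=27, rating=2, origin=imported}: origin is imported, price = 27 — qualifies, so Accepted.
{brand=Delt, price=26, rating=3, origin=handmade}: origin is handmade, price = 26 — does not satisfy this, so Rejected.

Accepted, Rejected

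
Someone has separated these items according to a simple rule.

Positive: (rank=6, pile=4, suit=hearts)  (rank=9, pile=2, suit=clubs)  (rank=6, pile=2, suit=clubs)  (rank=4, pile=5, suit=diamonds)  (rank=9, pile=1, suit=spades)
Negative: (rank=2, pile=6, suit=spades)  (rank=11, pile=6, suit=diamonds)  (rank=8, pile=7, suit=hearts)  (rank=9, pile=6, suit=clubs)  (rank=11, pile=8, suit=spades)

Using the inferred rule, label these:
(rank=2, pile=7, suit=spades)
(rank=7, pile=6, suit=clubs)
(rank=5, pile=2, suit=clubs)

Negative, Negative, Positive

The pattern is that an item is 'Positive' exactly when: pile ≤ 5.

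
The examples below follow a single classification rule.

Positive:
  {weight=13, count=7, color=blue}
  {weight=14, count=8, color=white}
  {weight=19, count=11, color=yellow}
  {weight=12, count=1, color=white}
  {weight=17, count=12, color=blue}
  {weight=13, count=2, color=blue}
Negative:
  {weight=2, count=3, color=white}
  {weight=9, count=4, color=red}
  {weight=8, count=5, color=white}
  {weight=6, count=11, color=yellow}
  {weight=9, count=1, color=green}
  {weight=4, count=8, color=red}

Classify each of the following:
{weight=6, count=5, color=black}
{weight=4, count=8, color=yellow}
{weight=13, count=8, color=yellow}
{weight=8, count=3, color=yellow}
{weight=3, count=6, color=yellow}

The rule appears to be: weight ≥ 12.

Negative, Negative, Positive, Negative, Negative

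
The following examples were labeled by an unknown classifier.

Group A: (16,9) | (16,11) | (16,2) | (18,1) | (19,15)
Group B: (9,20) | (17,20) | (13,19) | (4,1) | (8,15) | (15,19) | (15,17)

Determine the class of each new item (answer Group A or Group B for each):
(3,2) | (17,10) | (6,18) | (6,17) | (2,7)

Group B, Group A, Group B, Group B, Group B

A rule that fits every label: first > second AND sum ≥ 18 — true of each 'Group A' example, false of each 'Group B' one.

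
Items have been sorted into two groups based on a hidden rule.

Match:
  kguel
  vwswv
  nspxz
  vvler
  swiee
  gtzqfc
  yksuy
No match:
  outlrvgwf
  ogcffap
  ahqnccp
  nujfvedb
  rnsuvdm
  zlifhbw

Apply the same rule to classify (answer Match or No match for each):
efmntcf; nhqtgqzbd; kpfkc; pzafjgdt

No match, No match, Match, No match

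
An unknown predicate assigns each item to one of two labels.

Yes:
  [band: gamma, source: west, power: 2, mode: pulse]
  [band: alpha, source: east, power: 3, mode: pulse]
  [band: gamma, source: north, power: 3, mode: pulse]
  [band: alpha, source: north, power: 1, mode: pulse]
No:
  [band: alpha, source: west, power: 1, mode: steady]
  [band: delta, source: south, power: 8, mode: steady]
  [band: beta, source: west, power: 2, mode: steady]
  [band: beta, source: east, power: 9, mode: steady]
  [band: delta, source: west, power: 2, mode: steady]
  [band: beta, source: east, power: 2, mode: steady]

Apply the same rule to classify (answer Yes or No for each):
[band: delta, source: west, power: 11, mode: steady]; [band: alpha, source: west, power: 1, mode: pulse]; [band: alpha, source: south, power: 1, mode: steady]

No, Yes, No

A rule that fits every label: mode is pulse — true of each 'Yes' example, false of each 'No' one.
[band: delta, source: west, power: 11, mode: steady] — mode is steady, hence No. [band: alpha, source: west, power: 1, mode: pulse] — mode is pulse, hence Yes. [band: alpha, source: south, power: 1, mode: steady] — mode is steady, hence No.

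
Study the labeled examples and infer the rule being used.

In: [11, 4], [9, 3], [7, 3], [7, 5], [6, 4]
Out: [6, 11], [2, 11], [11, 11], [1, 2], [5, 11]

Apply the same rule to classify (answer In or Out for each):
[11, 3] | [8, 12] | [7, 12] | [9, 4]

In, Out, Out, In

Looking at the examples, the only property every 'In' case has and every 'Out' case lacks is: first > second.
[11, 3] — 11 > 3, hence In.
[8, 12] — 8 < 12, hence Out.
[7, 12] — 7 < 12, hence Out.
[9, 4] — 9 > 4, hence In.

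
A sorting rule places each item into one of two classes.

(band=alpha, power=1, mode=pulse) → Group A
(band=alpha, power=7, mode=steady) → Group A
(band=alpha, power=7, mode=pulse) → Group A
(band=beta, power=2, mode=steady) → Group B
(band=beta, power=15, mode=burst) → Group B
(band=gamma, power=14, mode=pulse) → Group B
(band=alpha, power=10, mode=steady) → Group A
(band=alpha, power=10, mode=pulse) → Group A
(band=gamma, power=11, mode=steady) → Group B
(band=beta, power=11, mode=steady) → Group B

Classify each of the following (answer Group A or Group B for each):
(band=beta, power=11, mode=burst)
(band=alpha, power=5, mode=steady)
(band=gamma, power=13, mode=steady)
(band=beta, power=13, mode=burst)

Group B, Group A, Group B, Group B

A rule that fits every label: band is alpha — true of each 'Group A' example, false of each 'Group B' one.
(band=beta, power=11, mode=burst): band is beta — fails the rule, so Group B. (band=alpha, power=5, mode=steady): band is alpha — satisfies this, so Group A. (band=gamma, power=13, mode=steady): band is gamma — fails the rule, so Group B. (band=beta, power=13, mode=burst): band is beta — fails the rule, so Group B.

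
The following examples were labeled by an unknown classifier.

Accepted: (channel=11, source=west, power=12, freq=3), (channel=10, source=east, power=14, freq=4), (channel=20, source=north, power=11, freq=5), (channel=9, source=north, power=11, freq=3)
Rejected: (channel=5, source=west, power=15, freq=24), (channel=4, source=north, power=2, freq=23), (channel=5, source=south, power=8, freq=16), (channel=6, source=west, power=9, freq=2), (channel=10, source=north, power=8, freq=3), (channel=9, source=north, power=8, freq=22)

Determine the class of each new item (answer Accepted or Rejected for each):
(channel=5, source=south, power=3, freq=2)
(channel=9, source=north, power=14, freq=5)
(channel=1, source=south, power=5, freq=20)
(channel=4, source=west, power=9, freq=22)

Rejected, Accepted, Rejected, Rejected

A rule that fits every label: freq ≤ 5 AND power ≥ 11 — true of each 'Accepted' example, false of each 'Rejected' one.
(channel=5, source=south, power=3, freq=2): Rejected (freq = 2, power = 3). (channel=9, source=north, power=14, freq=5): Accepted (freq = 5, power = 14). (channel=1, source=south, power=5, freq=20): Rejected (freq = 20, power = 5). (channel=4, source=west, power=9, freq=22): Rejected (freq = 22, power = 9).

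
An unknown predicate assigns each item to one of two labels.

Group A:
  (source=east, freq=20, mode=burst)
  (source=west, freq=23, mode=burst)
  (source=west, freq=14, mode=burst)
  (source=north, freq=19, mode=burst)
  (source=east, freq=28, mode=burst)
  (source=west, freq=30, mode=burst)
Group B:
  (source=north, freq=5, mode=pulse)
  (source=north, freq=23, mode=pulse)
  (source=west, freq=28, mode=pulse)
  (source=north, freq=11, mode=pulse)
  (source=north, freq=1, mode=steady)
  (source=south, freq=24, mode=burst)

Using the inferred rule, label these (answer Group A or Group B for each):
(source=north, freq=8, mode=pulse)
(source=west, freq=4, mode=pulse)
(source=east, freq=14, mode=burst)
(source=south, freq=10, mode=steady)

The common property of the 'Group A' items is: mode is burst AND freq ≠ 24. No 'Group B' item has it.
(source=north, freq=8, mode=pulse): mode is pulse, freq = 8 — fails this test, so Group B.
(source=west, freq=4, mode=pulse): mode is pulse, freq = 4 — fails this test, so Group B.
(source=east, freq=14, mode=burst): mode is burst, freq = 14 — qualifies, so Group A.
(source=south, freq=10, mode=steady): mode is steady, freq = 10 — fails this test, so Group B.

Group B, Group B, Group A, Group B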